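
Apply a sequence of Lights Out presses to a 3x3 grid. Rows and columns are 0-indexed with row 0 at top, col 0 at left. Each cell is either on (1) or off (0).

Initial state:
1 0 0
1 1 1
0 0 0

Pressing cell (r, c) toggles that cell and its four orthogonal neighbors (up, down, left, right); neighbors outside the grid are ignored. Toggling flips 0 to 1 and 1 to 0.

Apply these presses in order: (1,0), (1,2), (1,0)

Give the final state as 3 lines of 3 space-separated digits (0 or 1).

Answer: 1 0 1
1 0 0
0 0 1

Derivation:
After press 1 at (1,0):
0 0 0
0 0 1
1 0 0

After press 2 at (1,2):
0 0 1
0 1 0
1 0 1

After press 3 at (1,0):
1 0 1
1 0 0
0 0 1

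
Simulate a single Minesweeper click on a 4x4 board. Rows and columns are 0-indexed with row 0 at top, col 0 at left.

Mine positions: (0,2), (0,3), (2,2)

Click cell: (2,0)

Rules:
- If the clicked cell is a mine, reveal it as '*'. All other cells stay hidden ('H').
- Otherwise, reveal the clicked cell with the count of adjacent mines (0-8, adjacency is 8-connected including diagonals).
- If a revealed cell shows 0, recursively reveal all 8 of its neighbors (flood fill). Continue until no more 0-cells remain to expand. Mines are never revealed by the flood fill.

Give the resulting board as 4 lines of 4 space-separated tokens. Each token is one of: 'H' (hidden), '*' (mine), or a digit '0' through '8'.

0 1 H H
0 2 H H
0 1 H H
0 1 H H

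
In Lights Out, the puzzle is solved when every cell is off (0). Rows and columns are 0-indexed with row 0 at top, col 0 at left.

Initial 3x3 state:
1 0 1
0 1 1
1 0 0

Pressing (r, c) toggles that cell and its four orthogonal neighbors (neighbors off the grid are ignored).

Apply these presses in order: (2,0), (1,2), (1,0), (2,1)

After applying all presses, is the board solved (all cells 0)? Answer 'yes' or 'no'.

Answer: yes

Derivation:
After press 1 at (2,0):
1 0 1
1 1 1
0 1 0

After press 2 at (1,2):
1 0 0
1 0 0
0 1 1

After press 3 at (1,0):
0 0 0
0 1 0
1 1 1

After press 4 at (2,1):
0 0 0
0 0 0
0 0 0

Lights still on: 0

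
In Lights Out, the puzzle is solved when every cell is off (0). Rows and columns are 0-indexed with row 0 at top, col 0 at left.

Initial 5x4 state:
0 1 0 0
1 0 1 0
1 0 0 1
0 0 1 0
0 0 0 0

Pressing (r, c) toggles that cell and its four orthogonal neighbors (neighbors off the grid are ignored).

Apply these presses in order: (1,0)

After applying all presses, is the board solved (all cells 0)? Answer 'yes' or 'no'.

After press 1 at (1,0):
1 1 0 0
0 1 1 0
0 0 0 1
0 0 1 0
0 0 0 0

Lights still on: 6

Answer: no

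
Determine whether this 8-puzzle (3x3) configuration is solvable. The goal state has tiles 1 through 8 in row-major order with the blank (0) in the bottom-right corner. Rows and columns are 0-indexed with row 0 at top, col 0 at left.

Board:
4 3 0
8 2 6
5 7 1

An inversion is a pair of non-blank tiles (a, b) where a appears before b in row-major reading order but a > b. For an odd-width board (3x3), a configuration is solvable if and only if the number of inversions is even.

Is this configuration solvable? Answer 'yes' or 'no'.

Inversions (pairs i<j in row-major order where tile[i] > tile[j] > 0): 15
15 is odd, so the puzzle is not solvable.

Answer: no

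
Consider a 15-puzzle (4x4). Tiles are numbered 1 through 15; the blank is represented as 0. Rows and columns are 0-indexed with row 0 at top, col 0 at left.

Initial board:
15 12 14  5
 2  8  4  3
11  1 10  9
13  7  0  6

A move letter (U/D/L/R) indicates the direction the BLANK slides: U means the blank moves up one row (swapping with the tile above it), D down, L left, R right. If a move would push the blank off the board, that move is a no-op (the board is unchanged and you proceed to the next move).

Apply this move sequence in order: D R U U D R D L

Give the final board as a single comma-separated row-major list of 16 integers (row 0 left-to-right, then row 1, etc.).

Answer: 15, 12, 14, 5, 2, 8, 4, 3, 11, 1, 10, 9, 13, 7, 0, 6

Derivation:
After move 1 (D):
15 12 14  5
 2  8  4  3
11  1 10  9
13  7  0  6

After move 2 (R):
15 12 14  5
 2  8  4  3
11  1 10  9
13  7  6  0

After move 3 (U):
15 12 14  5
 2  8  4  3
11  1 10  0
13  7  6  9

After move 4 (U):
15 12 14  5
 2  8  4  0
11  1 10  3
13  7  6  9

After move 5 (D):
15 12 14  5
 2  8  4  3
11  1 10  0
13  7  6  9

After move 6 (R):
15 12 14  5
 2  8  4  3
11  1 10  0
13  7  6  9

After move 7 (D):
15 12 14  5
 2  8  4  3
11  1 10  9
13  7  6  0

After move 8 (L):
15 12 14  5
 2  8  4  3
11  1 10  9
13  7  0  6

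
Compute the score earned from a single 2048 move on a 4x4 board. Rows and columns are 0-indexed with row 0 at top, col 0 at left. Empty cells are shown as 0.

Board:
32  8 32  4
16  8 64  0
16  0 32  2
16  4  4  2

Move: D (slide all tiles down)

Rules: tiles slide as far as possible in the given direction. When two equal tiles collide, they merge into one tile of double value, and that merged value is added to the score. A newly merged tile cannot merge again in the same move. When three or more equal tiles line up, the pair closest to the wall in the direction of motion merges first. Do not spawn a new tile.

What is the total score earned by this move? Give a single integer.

Slide down:
col 0: [32, 16, 16, 16] -> [0, 32, 16, 32]  score +32 (running 32)
col 1: [8, 8, 0, 4] -> [0, 0, 16, 4]  score +16 (running 48)
col 2: [32, 64, 32, 4] -> [32, 64, 32, 4]  score +0 (running 48)
col 3: [4, 0, 2, 2] -> [0, 0, 4, 4]  score +4 (running 52)
Board after move:
 0  0 32  0
32  0 64  0
16 16 32  4
32  4  4  4

Answer: 52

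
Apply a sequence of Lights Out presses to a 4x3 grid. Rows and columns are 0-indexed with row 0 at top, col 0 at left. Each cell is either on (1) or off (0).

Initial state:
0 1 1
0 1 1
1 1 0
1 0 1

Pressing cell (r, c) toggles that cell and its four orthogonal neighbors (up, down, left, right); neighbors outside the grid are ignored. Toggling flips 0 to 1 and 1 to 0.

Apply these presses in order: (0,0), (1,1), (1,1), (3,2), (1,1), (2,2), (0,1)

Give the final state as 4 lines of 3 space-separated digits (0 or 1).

After press 1 at (0,0):
1 0 1
1 1 1
1 1 0
1 0 1

After press 2 at (1,1):
1 1 1
0 0 0
1 0 0
1 0 1

After press 3 at (1,1):
1 0 1
1 1 1
1 1 0
1 0 1

After press 4 at (3,2):
1 0 1
1 1 1
1 1 1
1 1 0

After press 5 at (1,1):
1 1 1
0 0 0
1 0 1
1 1 0

After press 6 at (2,2):
1 1 1
0 0 1
1 1 0
1 1 1

After press 7 at (0,1):
0 0 0
0 1 1
1 1 0
1 1 1

Answer: 0 0 0
0 1 1
1 1 0
1 1 1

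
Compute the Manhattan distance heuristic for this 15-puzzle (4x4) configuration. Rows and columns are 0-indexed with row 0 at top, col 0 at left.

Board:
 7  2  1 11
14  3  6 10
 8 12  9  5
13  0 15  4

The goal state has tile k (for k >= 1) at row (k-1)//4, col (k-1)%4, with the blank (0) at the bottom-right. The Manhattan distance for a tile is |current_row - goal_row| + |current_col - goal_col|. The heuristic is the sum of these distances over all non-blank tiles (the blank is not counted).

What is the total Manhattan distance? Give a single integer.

Answer: 32

Derivation:
Tile 7: at (0,0), goal (1,2), distance |0-1|+|0-2| = 3
Tile 2: at (0,1), goal (0,1), distance |0-0|+|1-1| = 0
Tile 1: at (0,2), goal (0,0), distance |0-0|+|2-0| = 2
Tile 11: at (0,3), goal (2,2), distance |0-2|+|3-2| = 3
Tile 14: at (1,0), goal (3,1), distance |1-3|+|0-1| = 3
Tile 3: at (1,1), goal (0,2), distance |1-0|+|1-2| = 2
Tile 6: at (1,2), goal (1,1), distance |1-1|+|2-1| = 1
Tile 10: at (1,3), goal (2,1), distance |1-2|+|3-1| = 3
Tile 8: at (2,0), goal (1,3), distance |2-1|+|0-3| = 4
Tile 12: at (2,1), goal (2,3), distance |2-2|+|1-3| = 2
Tile 9: at (2,2), goal (2,0), distance |2-2|+|2-0| = 2
Tile 5: at (2,3), goal (1,0), distance |2-1|+|3-0| = 4
Tile 13: at (3,0), goal (3,0), distance |3-3|+|0-0| = 0
Tile 15: at (3,2), goal (3,2), distance |3-3|+|2-2| = 0
Tile 4: at (3,3), goal (0,3), distance |3-0|+|3-3| = 3
Sum: 3 + 0 + 2 + 3 + 3 + 2 + 1 + 3 + 4 + 2 + 2 + 4 + 0 + 0 + 3 = 32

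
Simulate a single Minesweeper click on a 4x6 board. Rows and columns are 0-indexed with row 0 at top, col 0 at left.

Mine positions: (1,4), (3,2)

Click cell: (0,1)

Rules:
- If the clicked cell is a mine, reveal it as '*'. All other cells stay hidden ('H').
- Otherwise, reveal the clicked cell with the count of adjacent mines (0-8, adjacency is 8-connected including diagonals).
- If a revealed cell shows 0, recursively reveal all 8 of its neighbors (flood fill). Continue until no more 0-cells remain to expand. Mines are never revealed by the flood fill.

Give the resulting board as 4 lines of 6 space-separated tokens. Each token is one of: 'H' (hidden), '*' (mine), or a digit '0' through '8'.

0 0 0 1 H H
0 0 0 1 H H
0 1 1 2 H H
0 1 H H H H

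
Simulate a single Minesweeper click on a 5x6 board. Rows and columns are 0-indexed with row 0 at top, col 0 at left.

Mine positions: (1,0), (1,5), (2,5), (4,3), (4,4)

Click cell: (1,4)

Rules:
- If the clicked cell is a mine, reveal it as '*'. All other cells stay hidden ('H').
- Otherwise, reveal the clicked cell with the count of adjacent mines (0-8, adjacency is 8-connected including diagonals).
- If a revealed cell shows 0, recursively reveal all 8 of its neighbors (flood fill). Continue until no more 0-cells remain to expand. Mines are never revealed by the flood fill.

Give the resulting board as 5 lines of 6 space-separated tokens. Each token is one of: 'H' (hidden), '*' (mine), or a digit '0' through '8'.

H H H H H H
H H H H 2 H
H H H H H H
H H H H H H
H H H H H H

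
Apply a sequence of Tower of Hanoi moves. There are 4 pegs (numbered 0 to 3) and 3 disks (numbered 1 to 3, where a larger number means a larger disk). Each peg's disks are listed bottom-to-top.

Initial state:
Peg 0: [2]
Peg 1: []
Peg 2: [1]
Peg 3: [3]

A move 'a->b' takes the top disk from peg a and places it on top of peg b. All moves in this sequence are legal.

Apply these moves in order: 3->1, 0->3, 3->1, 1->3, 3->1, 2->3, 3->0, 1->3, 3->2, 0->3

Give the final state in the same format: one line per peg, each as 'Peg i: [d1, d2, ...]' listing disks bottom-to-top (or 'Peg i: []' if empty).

Answer: Peg 0: []
Peg 1: [3]
Peg 2: [2]
Peg 3: [1]

Derivation:
After move 1 (3->1):
Peg 0: [2]
Peg 1: [3]
Peg 2: [1]
Peg 3: []

After move 2 (0->3):
Peg 0: []
Peg 1: [3]
Peg 2: [1]
Peg 3: [2]

After move 3 (3->1):
Peg 0: []
Peg 1: [3, 2]
Peg 2: [1]
Peg 3: []

After move 4 (1->3):
Peg 0: []
Peg 1: [3]
Peg 2: [1]
Peg 3: [2]

After move 5 (3->1):
Peg 0: []
Peg 1: [3, 2]
Peg 2: [1]
Peg 3: []

After move 6 (2->3):
Peg 0: []
Peg 1: [3, 2]
Peg 2: []
Peg 3: [1]

After move 7 (3->0):
Peg 0: [1]
Peg 1: [3, 2]
Peg 2: []
Peg 3: []

After move 8 (1->3):
Peg 0: [1]
Peg 1: [3]
Peg 2: []
Peg 3: [2]

After move 9 (3->2):
Peg 0: [1]
Peg 1: [3]
Peg 2: [2]
Peg 3: []

After move 10 (0->3):
Peg 0: []
Peg 1: [3]
Peg 2: [2]
Peg 3: [1]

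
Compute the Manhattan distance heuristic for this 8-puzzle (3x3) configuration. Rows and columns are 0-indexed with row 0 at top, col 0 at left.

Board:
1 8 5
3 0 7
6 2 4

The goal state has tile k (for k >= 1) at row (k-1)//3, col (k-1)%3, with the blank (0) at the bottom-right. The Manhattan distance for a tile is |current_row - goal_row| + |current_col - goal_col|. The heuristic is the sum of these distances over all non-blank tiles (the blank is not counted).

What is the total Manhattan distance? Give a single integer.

Answer: 18

Derivation:
Tile 1: (0,0)->(0,0) = 0
Tile 8: (0,1)->(2,1) = 2
Tile 5: (0,2)->(1,1) = 2
Tile 3: (1,0)->(0,2) = 3
Tile 7: (1,2)->(2,0) = 3
Tile 6: (2,0)->(1,2) = 3
Tile 2: (2,1)->(0,1) = 2
Tile 4: (2,2)->(1,0) = 3
Sum: 0 + 2 + 2 + 3 + 3 + 3 + 2 + 3 = 18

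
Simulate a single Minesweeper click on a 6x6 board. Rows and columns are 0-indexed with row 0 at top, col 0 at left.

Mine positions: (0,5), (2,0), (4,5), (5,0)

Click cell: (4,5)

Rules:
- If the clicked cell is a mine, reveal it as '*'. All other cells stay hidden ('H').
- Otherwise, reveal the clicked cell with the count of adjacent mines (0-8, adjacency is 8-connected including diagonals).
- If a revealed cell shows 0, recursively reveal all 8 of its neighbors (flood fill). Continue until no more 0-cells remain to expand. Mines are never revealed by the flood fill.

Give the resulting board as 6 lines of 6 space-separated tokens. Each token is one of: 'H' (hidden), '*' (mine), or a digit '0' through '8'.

H H H H H H
H H H H H H
H H H H H H
H H H H H H
H H H H H *
H H H H H H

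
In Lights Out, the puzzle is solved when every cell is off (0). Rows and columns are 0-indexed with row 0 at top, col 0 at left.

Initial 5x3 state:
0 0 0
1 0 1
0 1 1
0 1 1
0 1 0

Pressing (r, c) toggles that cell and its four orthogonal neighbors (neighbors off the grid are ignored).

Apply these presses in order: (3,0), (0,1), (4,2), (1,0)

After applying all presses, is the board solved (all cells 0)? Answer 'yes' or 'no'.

Answer: no

Derivation:
After press 1 at (3,0):
0 0 0
1 0 1
1 1 1
1 0 1
1 1 0

After press 2 at (0,1):
1 1 1
1 1 1
1 1 1
1 0 1
1 1 0

After press 3 at (4,2):
1 1 1
1 1 1
1 1 1
1 0 0
1 0 1

After press 4 at (1,0):
0 1 1
0 0 1
0 1 1
1 0 0
1 0 1

Lights still on: 8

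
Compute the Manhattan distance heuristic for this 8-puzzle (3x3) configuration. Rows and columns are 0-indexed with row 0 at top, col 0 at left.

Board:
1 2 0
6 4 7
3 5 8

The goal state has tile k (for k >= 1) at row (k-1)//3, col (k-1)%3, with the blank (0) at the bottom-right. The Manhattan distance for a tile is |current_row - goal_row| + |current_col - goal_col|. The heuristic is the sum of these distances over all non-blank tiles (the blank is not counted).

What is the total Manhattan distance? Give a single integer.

Tile 1: (0,0)->(0,0) = 0
Tile 2: (0,1)->(0,1) = 0
Tile 6: (1,0)->(1,2) = 2
Tile 4: (1,1)->(1,0) = 1
Tile 7: (1,2)->(2,0) = 3
Tile 3: (2,0)->(0,2) = 4
Tile 5: (2,1)->(1,1) = 1
Tile 8: (2,2)->(2,1) = 1
Sum: 0 + 0 + 2 + 1 + 3 + 4 + 1 + 1 = 12

Answer: 12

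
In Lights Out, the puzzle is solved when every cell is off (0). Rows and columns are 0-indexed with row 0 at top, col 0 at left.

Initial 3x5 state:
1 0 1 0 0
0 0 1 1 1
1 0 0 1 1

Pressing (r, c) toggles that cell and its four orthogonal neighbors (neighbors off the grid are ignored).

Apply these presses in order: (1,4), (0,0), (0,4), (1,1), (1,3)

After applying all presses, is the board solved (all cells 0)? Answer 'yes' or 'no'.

After press 1 at (1,4):
1 0 1 0 1
0 0 1 0 0
1 0 0 1 0

After press 2 at (0,0):
0 1 1 0 1
1 0 1 0 0
1 0 0 1 0

After press 3 at (0,4):
0 1 1 1 0
1 0 1 0 1
1 0 0 1 0

After press 4 at (1,1):
0 0 1 1 0
0 1 0 0 1
1 1 0 1 0

After press 5 at (1,3):
0 0 1 0 0
0 1 1 1 0
1 1 0 0 0

Lights still on: 6

Answer: no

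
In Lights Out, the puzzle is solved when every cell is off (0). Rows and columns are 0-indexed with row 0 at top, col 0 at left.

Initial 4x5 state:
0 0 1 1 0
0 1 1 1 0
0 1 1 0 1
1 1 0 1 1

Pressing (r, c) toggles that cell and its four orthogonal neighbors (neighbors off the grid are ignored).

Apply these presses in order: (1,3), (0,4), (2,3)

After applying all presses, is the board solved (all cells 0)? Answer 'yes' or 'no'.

Answer: no

Derivation:
After press 1 at (1,3):
0 0 1 0 0
0 1 0 0 1
0 1 1 1 1
1 1 0 1 1

After press 2 at (0,4):
0 0 1 1 1
0 1 0 0 0
0 1 1 1 1
1 1 0 1 1

After press 3 at (2,3):
0 0 1 1 1
0 1 0 1 0
0 1 0 0 0
1 1 0 0 1

Lights still on: 9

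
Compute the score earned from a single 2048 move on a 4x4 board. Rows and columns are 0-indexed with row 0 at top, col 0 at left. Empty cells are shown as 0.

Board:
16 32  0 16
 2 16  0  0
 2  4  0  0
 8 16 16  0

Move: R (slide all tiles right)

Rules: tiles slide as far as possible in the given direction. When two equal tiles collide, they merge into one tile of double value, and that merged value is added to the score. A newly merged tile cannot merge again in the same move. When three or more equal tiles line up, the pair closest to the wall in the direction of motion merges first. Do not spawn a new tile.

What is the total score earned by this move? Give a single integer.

Answer: 32

Derivation:
Slide right:
row 0: [16, 32, 0, 16] -> [0, 16, 32, 16]  score +0 (running 0)
row 1: [2, 16, 0, 0] -> [0, 0, 2, 16]  score +0 (running 0)
row 2: [2, 4, 0, 0] -> [0, 0, 2, 4]  score +0 (running 0)
row 3: [8, 16, 16, 0] -> [0, 0, 8, 32]  score +32 (running 32)
Board after move:
 0 16 32 16
 0  0  2 16
 0  0  2  4
 0  0  8 32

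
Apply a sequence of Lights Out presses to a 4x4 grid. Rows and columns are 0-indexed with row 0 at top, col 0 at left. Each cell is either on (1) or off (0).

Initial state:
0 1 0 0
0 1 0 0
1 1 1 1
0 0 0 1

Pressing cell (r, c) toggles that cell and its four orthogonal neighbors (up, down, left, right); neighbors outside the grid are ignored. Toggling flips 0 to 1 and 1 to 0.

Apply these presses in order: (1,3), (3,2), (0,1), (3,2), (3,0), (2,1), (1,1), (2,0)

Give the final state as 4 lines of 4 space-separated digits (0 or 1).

After press 1 at (1,3):
0 1 0 1
0 1 1 1
1 1 1 0
0 0 0 1

After press 2 at (3,2):
0 1 0 1
0 1 1 1
1 1 0 0
0 1 1 0

After press 3 at (0,1):
1 0 1 1
0 0 1 1
1 1 0 0
0 1 1 0

After press 4 at (3,2):
1 0 1 1
0 0 1 1
1 1 1 0
0 0 0 1

After press 5 at (3,0):
1 0 1 1
0 0 1 1
0 1 1 0
1 1 0 1

After press 6 at (2,1):
1 0 1 1
0 1 1 1
1 0 0 0
1 0 0 1

After press 7 at (1,1):
1 1 1 1
1 0 0 1
1 1 0 0
1 0 0 1

After press 8 at (2,0):
1 1 1 1
0 0 0 1
0 0 0 0
0 0 0 1

Answer: 1 1 1 1
0 0 0 1
0 0 0 0
0 0 0 1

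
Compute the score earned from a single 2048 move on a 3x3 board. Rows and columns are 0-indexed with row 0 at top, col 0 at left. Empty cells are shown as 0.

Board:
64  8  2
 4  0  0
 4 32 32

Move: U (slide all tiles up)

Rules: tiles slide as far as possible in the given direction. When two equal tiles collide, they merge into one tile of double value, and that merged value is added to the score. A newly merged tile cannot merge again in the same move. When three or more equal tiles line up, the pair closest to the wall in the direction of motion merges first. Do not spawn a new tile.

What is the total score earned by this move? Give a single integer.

Answer: 8

Derivation:
Slide up:
col 0: [64, 4, 4] -> [64, 8, 0]  score +8 (running 8)
col 1: [8, 0, 32] -> [8, 32, 0]  score +0 (running 8)
col 2: [2, 0, 32] -> [2, 32, 0]  score +0 (running 8)
Board after move:
64  8  2
 8 32 32
 0  0  0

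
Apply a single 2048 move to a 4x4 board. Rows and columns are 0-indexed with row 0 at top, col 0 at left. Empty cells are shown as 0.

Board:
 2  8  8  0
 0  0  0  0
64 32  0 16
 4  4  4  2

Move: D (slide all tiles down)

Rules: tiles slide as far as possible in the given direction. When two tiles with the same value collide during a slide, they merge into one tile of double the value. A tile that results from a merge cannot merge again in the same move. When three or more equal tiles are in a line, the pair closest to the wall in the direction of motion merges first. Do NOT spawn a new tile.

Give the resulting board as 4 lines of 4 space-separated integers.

Answer:  0  0  0  0
 2  8  0  0
64 32  8 16
 4  4  4  2

Derivation:
Slide down:
col 0: [2, 0, 64, 4] -> [0, 2, 64, 4]
col 1: [8, 0, 32, 4] -> [0, 8, 32, 4]
col 2: [8, 0, 0, 4] -> [0, 0, 8, 4]
col 3: [0, 0, 16, 2] -> [0, 0, 16, 2]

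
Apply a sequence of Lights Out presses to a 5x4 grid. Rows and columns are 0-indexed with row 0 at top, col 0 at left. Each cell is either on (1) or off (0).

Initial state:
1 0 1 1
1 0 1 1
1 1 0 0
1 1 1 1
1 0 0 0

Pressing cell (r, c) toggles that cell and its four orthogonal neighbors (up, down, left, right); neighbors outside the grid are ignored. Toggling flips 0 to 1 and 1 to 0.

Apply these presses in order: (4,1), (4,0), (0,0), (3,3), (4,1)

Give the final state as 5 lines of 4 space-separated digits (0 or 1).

Answer: 0 1 1 1
0 0 1 1
1 1 0 1
0 1 0 0
0 1 0 1

Derivation:
After press 1 at (4,1):
1 0 1 1
1 0 1 1
1 1 0 0
1 0 1 1
0 1 1 0

After press 2 at (4,0):
1 0 1 1
1 0 1 1
1 1 0 0
0 0 1 1
1 0 1 0

After press 3 at (0,0):
0 1 1 1
0 0 1 1
1 1 0 0
0 0 1 1
1 0 1 0

After press 4 at (3,3):
0 1 1 1
0 0 1 1
1 1 0 1
0 0 0 0
1 0 1 1

After press 5 at (4,1):
0 1 1 1
0 0 1 1
1 1 0 1
0 1 0 0
0 1 0 1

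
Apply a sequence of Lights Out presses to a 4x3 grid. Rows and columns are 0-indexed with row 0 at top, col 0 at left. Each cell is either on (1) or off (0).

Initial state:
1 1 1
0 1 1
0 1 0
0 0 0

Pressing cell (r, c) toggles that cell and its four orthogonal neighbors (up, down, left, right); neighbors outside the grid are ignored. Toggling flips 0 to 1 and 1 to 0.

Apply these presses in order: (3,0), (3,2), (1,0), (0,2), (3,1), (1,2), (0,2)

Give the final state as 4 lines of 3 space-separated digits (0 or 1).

After press 1 at (3,0):
1 1 1
0 1 1
1 1 0
1 1 0

After press 2 at (3,2):
1 1 1
0 1 1
1 1 1
1 0 1

After press 3 at (1,0):
0 1 1
1 0 1
0 1 1
1 0 1

After press 4 at (0,2):
0 0 0
1 0 0
0 1 1
1 0 1

After press 5 at (3,1):
0 0 0
1 0 0
0 0 1
0 1 0

After press 6 at (1,2):
0 0 1
1 1 1
0 0 0
0 1 0

After press 7 at (0,2):
0 1 0
1 1 0
0 0 0
0 1 0

Answer: 0 1 0
1 1 0
0 0 0
0 1 0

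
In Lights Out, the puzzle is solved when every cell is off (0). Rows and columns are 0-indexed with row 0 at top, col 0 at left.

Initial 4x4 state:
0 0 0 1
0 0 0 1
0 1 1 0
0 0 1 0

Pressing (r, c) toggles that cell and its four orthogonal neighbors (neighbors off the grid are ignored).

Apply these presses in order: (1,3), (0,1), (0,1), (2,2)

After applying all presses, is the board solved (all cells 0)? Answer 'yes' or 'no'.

After press 1 at (1,3):
0 0 0 0
0 0 1 0
0 1 1 1
0 0 1 0

After press 2 at (0,1):
1 1 1 0
0 1 1 0
0 1 1 1
0 0 1 0

After press 3 at (0,1):
0 0 0 0
0 0 1 0
0 1 1 1
0 0 1 0

After press 4 at (2,2):
0 0 0 0
0 0 0 0
0 0 0 0
0 0 0 0

Lights still on: 0

Answer: yes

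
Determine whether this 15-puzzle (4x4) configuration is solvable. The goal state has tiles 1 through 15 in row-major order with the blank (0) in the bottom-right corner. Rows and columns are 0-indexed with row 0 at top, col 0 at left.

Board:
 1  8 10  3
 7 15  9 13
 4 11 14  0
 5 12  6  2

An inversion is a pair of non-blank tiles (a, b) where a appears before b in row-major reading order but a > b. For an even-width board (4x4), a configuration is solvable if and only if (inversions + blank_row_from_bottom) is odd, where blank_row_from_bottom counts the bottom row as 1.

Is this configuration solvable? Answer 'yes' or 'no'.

Answer: yes

Derivation:
Inversions: 49
Blank is in row 2 (0-indexed from top), which is row 2 counting from the bottom (bottom = 1).
49 + 2 = 51, which is odd, so the puzzle is solvable.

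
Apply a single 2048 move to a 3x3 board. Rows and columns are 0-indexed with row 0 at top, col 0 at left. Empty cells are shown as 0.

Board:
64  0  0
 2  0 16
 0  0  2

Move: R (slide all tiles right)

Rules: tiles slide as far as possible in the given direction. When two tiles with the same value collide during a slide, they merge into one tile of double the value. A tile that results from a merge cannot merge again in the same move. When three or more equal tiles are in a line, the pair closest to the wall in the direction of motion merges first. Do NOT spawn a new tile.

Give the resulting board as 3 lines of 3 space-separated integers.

Answer:  0  0 64
 0  2 16
 0  0  2

Derivation:
Slide right:
row 0: [64, 0, 0] -> [0, 0, 64]
row 1: [2, 0, 16] -> [0, 2, 16]
row 2: [0, 0, 2] -> [0, 0, 2]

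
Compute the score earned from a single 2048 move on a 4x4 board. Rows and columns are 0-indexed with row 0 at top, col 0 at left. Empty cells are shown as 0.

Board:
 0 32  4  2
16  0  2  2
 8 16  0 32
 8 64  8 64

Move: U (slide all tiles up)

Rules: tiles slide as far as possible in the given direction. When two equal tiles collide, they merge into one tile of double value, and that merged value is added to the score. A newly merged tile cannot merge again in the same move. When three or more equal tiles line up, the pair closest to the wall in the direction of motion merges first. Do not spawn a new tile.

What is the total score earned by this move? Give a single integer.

Slide up:
col 0: [0, 16, 8, 8] -> [16, 16, 0, 0]  score +16 (running 16)
col 1: [32, 0, 16, 64] -> [32, 16, 64, 0]  score +0 (running 16)
col 2: [4, 2, 0, 8] -> [4, 2, 8, 0]  score +0 (running 16)
col 3: [2, 2, 32, 64] -> [4, 32, 64, 0]  score +4 (running 20)
Board after move:
16 32  4  4
16 16  2 32
 0 64  8 64
 0  0  0  0

Answer: 20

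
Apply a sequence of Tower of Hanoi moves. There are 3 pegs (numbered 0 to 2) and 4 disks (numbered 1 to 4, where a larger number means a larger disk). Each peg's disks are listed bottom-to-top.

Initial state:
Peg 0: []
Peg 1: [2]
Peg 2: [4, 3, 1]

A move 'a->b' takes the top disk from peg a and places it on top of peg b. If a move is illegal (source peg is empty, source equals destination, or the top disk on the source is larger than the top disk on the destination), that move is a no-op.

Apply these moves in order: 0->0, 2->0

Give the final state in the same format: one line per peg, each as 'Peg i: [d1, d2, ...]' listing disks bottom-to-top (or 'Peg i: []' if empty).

After move 1 (0->0):
Peg 0: []
Peg 1: [2]
Peg 2: [4, 3, 1]

After move 2 (2->0):
Peg 0: [1]
Peg 1: [2]
Peg 2: [4, 3]

Answer: Peg 0: [1]
Peg 1: [2]
Peg 2: [4, 3]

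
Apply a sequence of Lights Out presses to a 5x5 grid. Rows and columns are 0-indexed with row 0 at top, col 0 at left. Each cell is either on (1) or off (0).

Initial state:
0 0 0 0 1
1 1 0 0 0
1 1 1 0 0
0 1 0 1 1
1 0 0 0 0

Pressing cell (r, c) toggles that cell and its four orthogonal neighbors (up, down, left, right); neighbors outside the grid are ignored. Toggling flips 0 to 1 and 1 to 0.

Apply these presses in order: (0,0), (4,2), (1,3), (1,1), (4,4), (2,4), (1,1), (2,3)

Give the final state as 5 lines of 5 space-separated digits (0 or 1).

Answer: 1 1 0 1 1
0 1 1 0 0
1 1 0 1 0
0 1 1 0 1
1 1 1 0 1

Derivation:
After press 1 at (0,0):
1 1 0 0 1
0 1 0 0 0
1 1 1 0 0
0 1 0 1 1
1 0 0 0 0

After press 2 at (4,2):
1 1 0 0 1
0 1 0 0 0
1 1 1 0 0
0 1 1 1 1
1 1 1 1 0

After press 3 at (1,3):
1 1 0 1 1
0 1 1 1 1
1 1 1 1 0
0 1 1 1 1
1 1 1 1 0

After press 4 at (1,1):
1 0 0 1 1
1 0 0 1 1
1 0 1 1 0
0 1 1 1 1
1 1 1 1 0

After press 5 at (4,4):
1 0 0 1 1
1 0 0 1 1
1 0 1 1 0
0 1 1 1 0
1 1 1 0 1

After press 6 at (2,4):
1 0 0 1 1
1 0 0 1 0
1 0 1 0 1
0 1 1 1 1
1 1 1 0 1

After press 7 at (1,1):
1 1 0 1 1
0 1 1 1 0
1 1 1 0 1
0 1 1 1 1
1 1 1 0 1

After press 8 at (2,3):
1 1 0 1 1
0 1 1 0 0
1 1 0 1 0
0 1 1 0 1
1 1 1 0 1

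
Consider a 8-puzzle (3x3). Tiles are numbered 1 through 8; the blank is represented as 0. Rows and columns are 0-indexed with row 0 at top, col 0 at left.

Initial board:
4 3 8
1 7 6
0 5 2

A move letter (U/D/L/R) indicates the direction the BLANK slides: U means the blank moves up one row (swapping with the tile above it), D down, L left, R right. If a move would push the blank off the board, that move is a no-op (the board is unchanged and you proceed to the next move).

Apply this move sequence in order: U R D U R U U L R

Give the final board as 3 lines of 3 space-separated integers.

Answer: 4 3 0
7 6 8
1 5 2

Derivation:
After move 1 (U):
4 3 8
0 7 6
1 5 2

After move 2 (R):
4 3 8
7 0 6
1 5 2

After move 3 (D):
4 3 8
7 5 6
1 0 2

After move 4 (U):
4 3 8
7 0 6
1 5 2

After move 5 (R):
4 3 8
7 6 0
1 5 2

After move 6 (U):
4 3 0
7 6 8
1 5 2

After move 7 (U):
4 3 0
7 6 8
1 5 2

After move 8 (L):
4 0 3
7 6 8
1 5 2

After move 9 (R):
4 3 0
7 6 8
1 5 2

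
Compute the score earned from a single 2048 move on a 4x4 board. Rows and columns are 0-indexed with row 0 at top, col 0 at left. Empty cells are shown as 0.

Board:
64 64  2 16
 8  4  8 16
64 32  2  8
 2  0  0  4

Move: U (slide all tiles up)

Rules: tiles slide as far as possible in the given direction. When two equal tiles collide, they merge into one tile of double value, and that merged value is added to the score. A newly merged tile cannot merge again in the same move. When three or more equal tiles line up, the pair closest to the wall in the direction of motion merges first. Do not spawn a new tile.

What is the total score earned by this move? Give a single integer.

Slide up:
col 0: [64, 8, 64, 2] -> [64, 8, 64, 2]  score +0 (running 0)
col 1: [64, 4, 32, 0] -> [64, 4, 32, 0]  score +0 (running 0)
col 2: [2, 8, 2, 0] -> [2, 8, 2, 0]  score +0 (running 0)
col 3: [16, 16, 8, 4] -> [32, 8, 4, 0]  score +32 (running 32)
Board after move:
64 64  2 32
 8  4  8  8
64 32  2  4
 2  0  0  0

Answer: 32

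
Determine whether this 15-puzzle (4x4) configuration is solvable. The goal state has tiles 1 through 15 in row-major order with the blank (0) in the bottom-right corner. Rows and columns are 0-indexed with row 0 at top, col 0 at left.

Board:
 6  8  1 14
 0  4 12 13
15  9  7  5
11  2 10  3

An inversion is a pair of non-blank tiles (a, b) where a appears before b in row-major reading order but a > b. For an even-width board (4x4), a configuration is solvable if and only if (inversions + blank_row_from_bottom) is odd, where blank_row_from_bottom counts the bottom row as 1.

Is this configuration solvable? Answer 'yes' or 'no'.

Inversions: 57
Blank is in row 1 (0-indexed from top), which is row 3 counting from the bottom (bottom = 1).
57 + 3 = 60, which is even, so the puzzle is not solvable.

Answer: no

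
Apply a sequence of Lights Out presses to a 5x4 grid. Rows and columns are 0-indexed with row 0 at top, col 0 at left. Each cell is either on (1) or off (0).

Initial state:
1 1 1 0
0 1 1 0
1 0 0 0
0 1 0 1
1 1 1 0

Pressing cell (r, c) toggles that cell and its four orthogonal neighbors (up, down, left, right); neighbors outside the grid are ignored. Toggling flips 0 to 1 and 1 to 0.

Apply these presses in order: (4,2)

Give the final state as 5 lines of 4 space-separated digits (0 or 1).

Answer: 1 1 1 0
0 1 1 0
1 0 0 0
0 1 1 1
1 0 0 1

Derivation:
After press 1 at (4,2):
1 1 1 0
0 1 1 0
1 0 0 0
0 1 1 1
1 0 0 1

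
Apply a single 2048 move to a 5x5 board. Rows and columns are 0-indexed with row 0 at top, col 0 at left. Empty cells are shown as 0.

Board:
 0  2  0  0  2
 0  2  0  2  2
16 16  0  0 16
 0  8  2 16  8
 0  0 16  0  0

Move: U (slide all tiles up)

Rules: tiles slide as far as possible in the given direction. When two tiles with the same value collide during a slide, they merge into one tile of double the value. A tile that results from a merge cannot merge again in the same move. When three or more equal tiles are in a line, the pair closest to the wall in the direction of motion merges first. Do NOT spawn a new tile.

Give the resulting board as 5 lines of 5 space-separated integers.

Slide up:
col 0: [0, 0, 16, 0, 0] -> [16, 0, 0, 0, 0]
col 1: [2, 2, 16, 8, 0] -> [4, 16, 8, 0, 0]
col 2: [0, 0, 0, 2, 16] -> [2, 16, 0, 0, 0]
col 3: [0, 2, 0, 16, 0] -> [2, 16, 0, 0, 0]
col 4: [2, 2, 16, 8, 0] -> [4, 16, 8, 0, 0]

Answer: 16  4  2  2  4
 0 16 16 16 16
 0  8  0  0  8
 0  0  0  0  0
 0  0  0  0  0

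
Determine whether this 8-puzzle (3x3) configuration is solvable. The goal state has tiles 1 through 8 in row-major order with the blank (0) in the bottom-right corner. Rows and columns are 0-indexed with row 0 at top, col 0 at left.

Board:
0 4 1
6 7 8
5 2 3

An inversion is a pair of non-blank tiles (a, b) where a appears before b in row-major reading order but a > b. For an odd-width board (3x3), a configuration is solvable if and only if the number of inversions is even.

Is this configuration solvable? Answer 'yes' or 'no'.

Answer: yes

Derivation:
Inversions (pairs i<j in row-major order where tile[i] > tile[j] > 0): 14
14 is even, so the puzzle is solvable.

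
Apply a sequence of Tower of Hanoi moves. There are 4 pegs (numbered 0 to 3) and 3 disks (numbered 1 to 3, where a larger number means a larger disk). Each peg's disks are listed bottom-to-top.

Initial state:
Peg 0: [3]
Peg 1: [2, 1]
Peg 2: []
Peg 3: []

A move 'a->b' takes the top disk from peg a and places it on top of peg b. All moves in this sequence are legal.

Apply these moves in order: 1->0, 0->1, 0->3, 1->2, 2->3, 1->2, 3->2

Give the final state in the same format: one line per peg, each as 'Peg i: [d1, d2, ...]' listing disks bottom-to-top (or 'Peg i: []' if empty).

After move 1 (1->0):
Peg 0: [3, 1]
Peg 1: [2]
Peg 2: []
Peg 3: []

After move 2 (0->1):
Peg 0: [3]
Peg 1: [2, 1]
Peg 2: []
Peg 3: []

After move 3 (0->3):
Peg 0: []
Peg 1: [2, 1]
Peg 2: []
Peg 3: [3]

After move 4 (1->2):
Peg 0: []
Peg 1: [2]
Peg 2: [1]
Peg 3: [3]

After move 5 (2->3):
Peg 0: []
Peg 1: [2]
Peg 2: []
Peg 3: [3, 1]

After move 6 (1->2):
Peg 0: []
Peg 1: []
Peg 2: [2]
Peg 3: [3, 1]

After move 7 (3->2):
Peg 0: []
Peg 1: []
Peg 2: [2, 1]
Peg 3: [3]

Answer: Peg 0: []
Peg 1: []
Peg 2: [2, 1]
Peg 3: [3]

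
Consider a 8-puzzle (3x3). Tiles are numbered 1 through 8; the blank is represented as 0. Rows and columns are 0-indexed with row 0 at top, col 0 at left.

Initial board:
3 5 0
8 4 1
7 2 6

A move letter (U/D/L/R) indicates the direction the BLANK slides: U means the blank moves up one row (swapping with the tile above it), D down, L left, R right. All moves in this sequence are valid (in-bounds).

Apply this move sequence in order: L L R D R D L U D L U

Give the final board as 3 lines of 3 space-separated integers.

Answer: 3 4 5
0 1 6
8 7 2

Derivation:
After move 1 (L):
3 0 5
8 4 1
7 2 6

After move 2 (L):
0 3 5
8 4 1
7 2 6

After move 3 (R):
3 0 5
8 4 1
7 2 6

After move 4 (D):
3 4 5
8 0 1
7 2 6

After move 5 (R):
3 4 5
8 1 0
7 2 6

After move 6 (D):
3 4 5
8 1 6
7 2 0

After move 7 (L):
3 4 5
8 1 6
7 0 2

After move 8 (U):
3 4 5
8 0 6
7 1 2

After move 9 (D):
3 4 5
8 1 6
7 0 2

After move 10 (L):
3 4 5
8 1 6
0 7 2

After move 11 (U):
3 4 5
0 1 6
8 7 2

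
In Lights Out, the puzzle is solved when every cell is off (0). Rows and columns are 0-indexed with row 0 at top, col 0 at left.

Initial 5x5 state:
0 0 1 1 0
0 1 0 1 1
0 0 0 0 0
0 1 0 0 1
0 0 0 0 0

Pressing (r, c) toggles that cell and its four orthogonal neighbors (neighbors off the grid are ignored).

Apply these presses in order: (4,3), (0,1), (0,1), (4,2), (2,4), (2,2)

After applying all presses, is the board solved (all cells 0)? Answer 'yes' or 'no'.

Answer: no

Derivation:
After press 1 at (4,3):
0 0 1 1 0
0 1 0 1 1
0 0 0 0 0
0 1 0 1 1
0 0 1 1 1

After press 2 at (0,1):
1 1 0 1 0
0 0 0 1 1
0 0 0 0 0
0 1 0 1 1
0 0 1 1 1

After press 3 at (0,1):
0 0 1 1 0
0 1 0 1 1
0 0 0 0 0
0 1 0 1 1
0 0 1 1 1

After press 4 at (4,2):
0 0 1 1 0
0 1 0 1 1
0 0 0 0 0
0 1 1 1 1
0 1 0 0 1

After press 5 at (2,4):
0 0 1 1 0
0 1 0 1 0
0 0 0 1 1
0 1 1 1 0
0 1 0 0 1

After press 6 at (2,2):
0 0 1 1 0
0 1 1 1 0
0 1 1 0 1
0 1 0 1 0
0 1 0 0 1

Lights still on: 12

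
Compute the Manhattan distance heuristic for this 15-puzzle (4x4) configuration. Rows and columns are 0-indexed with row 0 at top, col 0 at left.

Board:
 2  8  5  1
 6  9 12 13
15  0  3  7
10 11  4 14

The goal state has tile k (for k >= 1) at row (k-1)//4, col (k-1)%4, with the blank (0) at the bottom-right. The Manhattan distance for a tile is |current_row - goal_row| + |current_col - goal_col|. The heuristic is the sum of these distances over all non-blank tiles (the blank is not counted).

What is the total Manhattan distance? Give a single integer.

Answer: 37

Derivation:
Tile 2: (0,0)->(0,1) = 1
Tile 8: (0,1)->(1,3) = 3
Tile 5: (0,2)->(1,0) = 3
Tile 1: (0,3)->(0,0) = 3
Tile 6: (1,0)->(1,1) = 1
Tile 9: (1,1)->(2,0) = 2
Tile 12: (1,2)->(2,3) = 2
Tile 13: (1,3)->(3,0) = 5
Tile 15: (2,0)->(3,2) = 3
Tile 3: (2,2)->(0,2) = 2
Tile 7: (2,3)->(1,2) = 2
Tile 10: (3,0)->(2,1) = 2
Tile 11: (3,1)->(2,2) = 2
Tile 4: (3,2)->(0,3) = 4
Tile 14: (3,3)->(3,1) = 2
Sum: 1 + 3 + 3 + 3 + 1 + 2 + 2 + 5 + 3 + 2 + 2 + 2 + 2 + 4 + 2 = 37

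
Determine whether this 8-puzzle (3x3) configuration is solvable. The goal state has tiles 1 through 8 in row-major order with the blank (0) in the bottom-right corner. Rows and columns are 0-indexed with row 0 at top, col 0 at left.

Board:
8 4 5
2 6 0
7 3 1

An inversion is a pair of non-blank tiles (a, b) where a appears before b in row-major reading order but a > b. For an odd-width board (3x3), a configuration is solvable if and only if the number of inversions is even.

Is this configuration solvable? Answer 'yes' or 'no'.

Inversions (pairs i<j in row-major order where tile[i] > tile[j] > 0): 19
19 is odd, so the puzzle is not solvable.

Answer: no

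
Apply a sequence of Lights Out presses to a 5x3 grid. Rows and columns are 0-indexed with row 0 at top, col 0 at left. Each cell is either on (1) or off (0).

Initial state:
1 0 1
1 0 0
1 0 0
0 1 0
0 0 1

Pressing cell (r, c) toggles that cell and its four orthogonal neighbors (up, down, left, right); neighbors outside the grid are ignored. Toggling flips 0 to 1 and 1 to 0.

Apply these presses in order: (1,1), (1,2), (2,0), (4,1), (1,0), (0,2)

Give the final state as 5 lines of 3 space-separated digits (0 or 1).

After press 1 at (1,1):
1 1 1
0 1 1
1 1 0
0 1 0
0 0 1

After press 2 at (1,2):
1 1 0
0 0 0
1 1 1
0 1 0
0 0 1

After press 3 at (2,0):
1 1 0
1 0 0
0 0 1
1 1 0
0 0 1

After press 4 at (4,1):
1 1 0
1 0 0
0 0 1
1 0 0
1 1 0

After press 5 at (1,0):
0 1 0
0 1 0
1 0 1
1 0 0
1 1 0

After press 6 at (0,2):
0 0 1
0 1 1
1 0 1
1 0 0
1 1 0

Answer: 0 0 1
0 1 1
1 0 1
1 0 0
1 1 0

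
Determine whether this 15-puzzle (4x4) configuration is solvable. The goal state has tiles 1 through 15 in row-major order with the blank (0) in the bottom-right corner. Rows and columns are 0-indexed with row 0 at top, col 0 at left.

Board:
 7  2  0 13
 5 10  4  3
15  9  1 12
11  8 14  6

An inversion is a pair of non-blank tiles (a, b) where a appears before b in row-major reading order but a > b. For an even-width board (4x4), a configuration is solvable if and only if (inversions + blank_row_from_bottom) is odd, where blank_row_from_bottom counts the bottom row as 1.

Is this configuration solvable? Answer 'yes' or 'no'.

Inversions: 46
Blank is in row 0 (0-indexed from top), which is row 4 counting from the bottom (bottom = 1).
46 + 4 = 50, which is even, so the puzzle is not solvable.

Answer: no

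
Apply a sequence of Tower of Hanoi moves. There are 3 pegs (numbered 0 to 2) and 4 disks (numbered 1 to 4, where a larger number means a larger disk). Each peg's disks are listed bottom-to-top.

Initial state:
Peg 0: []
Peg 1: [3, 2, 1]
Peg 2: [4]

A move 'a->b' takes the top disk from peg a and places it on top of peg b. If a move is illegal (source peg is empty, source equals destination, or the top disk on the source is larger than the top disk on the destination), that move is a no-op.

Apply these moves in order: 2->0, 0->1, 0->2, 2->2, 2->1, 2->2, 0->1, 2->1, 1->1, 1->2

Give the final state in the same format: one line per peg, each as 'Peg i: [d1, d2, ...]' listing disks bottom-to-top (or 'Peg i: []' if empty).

Answer: Peg 0: []
Peg 1: [3, 2]
Peg 2: [4, 1]

Derivation:
After move 1 (2->0):
Peg 0: [4]
Peg 1: [3, 2, 1]
Peg 2: []

After move 2 (0->1):
Peg 0: [4]
Peg 1: [3, 2, 1]
Peg 2: []

After move 3 (0->2):
Peg 0: []
Peg 1: [3, 2, 1]
Peg 2: [4]

After move 4 (2->2):
Peg 0: []
Peg 1: [3, 2, 1]
Peg 2: [4]

After move 5 (2->1):
Peg 0: []
Peg 1: [3, 2, 1]
Peg 2: [4]

After move 6 (2->2):
Peg 0: []
Peg 1: [3, 2, 1]
Peg 2: [4]

After move 7 (0->1):
Peg 0: []
Peg 1: [3, 2, 1]
Peg 2: [4]

After move 8 (2->1):
Peg 0: []
Peg 1: [3, 2, 1]
Peg 2: [4]

After move 9 (1->1):
Peg 0: []
Peg 1: [3, 2, 1]
Peg 2: [4]

After move 10 (1->2):
Peg 0: []
Peg 1: [3, 2]
Peg 2: [4, 1]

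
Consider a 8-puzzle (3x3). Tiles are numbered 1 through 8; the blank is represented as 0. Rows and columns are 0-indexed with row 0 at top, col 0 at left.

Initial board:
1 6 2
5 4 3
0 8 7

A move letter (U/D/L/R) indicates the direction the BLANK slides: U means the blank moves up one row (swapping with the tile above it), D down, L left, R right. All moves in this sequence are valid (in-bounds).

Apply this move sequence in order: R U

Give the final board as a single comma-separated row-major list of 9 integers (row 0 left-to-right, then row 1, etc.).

Answer: 1, 6, 2, 5, 0, 3, 8, 4, 7

Derivation:
After move 1 (R):
1 6 2
5 4 3
8 0 7

After move 2 (U):
1 6 2
5 0 3
8 4 7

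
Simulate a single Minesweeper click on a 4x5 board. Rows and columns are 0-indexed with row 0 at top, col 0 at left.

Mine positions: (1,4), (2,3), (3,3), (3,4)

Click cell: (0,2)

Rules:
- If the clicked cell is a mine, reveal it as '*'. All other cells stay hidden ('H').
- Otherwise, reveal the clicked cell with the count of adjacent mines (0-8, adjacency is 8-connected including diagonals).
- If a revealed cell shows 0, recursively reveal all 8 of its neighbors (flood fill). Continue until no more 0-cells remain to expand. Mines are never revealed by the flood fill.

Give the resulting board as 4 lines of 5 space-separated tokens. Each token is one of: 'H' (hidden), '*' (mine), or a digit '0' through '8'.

0 0 0 1 H
0 0 1 2 H
0 0 2 H H
0 0 2 H H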